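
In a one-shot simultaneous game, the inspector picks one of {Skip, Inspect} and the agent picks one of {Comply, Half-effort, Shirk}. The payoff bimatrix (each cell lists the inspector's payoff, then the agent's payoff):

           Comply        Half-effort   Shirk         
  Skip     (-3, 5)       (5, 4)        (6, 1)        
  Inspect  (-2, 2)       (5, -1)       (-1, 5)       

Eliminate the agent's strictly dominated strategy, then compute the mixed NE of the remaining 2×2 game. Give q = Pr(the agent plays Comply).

q = 7/8

The agent's strategy Half-effort is strictly dominated by Comply: 5 > 4 and 2 > -1. Eliminate Half-effort.
In a mixed equilibrium the inspector is indifferent between Skip and Inspect; this condition fixes q.
  the inspector's payoff from Skip: q·(-3) + (1−q)·6 = -9q + 6
  the inspector's payoff from Inspect: q·(-2) + (1−q)·(-1) = -q - 1
  -9q + 6 = -q - 1  ⇒  -8q = -7  ⇒  q = 7/8.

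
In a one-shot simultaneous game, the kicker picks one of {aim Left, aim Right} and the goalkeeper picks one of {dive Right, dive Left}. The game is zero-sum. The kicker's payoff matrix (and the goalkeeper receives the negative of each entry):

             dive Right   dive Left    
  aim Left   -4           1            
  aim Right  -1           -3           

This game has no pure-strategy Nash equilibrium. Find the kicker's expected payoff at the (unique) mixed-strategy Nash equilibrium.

-13/7

For the kicker to be willing to mix, the kicker must be indifferent between aim Left and aim Right, which pins down the goalkeeper's mix.
  the kicker's payoff to aim Left: q·(-4) + (1−q)·1 = -5q + 1
  the kicker's payoff to aim Right: q·(-1) + (1−q)·(-3) = 2q - 3
  -5q + 1 = 2q - 3  ⇒  -7q = -4  ⇒  q = 4/7.
At equilibrium the kicker is indifferent across rows, so the kicker's payoff equals the payoff from aim Left: (4/7)·(-4) + (3/7)·1 = -13/7.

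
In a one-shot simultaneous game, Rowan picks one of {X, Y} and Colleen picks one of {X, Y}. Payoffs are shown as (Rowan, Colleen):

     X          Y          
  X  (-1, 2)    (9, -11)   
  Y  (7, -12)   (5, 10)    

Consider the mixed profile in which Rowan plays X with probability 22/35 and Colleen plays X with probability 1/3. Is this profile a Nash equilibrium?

Check Colleen's indifference given Rowan's mix p = 22/35:
  payoff from X = -16/5; payoff from Y = -16/5 — equal.
Check Rowan's indifference given Colleen's mix q = 1/3:
  payoff from X = 17/3; payoff from Y = 17/3 — equal.
Both players are indifferent, so neither can profitably deviate.

Yes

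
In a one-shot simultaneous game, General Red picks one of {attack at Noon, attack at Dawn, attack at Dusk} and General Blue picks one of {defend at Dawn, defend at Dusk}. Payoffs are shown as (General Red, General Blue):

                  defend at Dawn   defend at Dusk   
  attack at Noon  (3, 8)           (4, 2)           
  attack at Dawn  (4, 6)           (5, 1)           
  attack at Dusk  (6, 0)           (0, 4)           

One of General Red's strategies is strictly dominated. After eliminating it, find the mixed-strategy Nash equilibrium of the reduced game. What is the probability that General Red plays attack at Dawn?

p = 4/9

General Red's strategy attack at Noon is strictly dominated by attack at Dawn: 4 > 3 and 5 > 4. Eliminate attack at Noon.
General Blue's indifference between defend at Dawn and defend at Dusk determines General Red's mixing probability p:
  General Blue's payoff from defend at Dawn: p·6 + (1−p)·0 = 6p
  General Blue's payoff from defend at Dusk: p·1 + (1−p)·4 = -3p + 4
  6p = -3p + 4  ⇒  9p = 4  ⇒  p = 4/9.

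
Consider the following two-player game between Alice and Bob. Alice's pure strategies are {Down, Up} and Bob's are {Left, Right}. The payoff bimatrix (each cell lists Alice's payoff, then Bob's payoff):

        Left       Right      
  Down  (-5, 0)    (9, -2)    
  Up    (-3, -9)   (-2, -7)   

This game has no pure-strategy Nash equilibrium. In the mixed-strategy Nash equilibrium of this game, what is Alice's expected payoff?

-37/13

Set Alice's expected payoff from Down equal to that from Up:
  Alice's payoff from Down: q·(-5) + (1−q)·9 = -14q + 9
  Alice's payoff from Up: q·(-3) + (1−q)·(-2) = -q - 2
  -14q + 9 = -q - 2  ⇒  -13q = -11  ⇒  q = 11/13.
At equilibrium Alice is indifferent across rows, so Alice's payoff equals the payoff from Down: (11/13)·(-5) + (2/13)·9 = -37/13.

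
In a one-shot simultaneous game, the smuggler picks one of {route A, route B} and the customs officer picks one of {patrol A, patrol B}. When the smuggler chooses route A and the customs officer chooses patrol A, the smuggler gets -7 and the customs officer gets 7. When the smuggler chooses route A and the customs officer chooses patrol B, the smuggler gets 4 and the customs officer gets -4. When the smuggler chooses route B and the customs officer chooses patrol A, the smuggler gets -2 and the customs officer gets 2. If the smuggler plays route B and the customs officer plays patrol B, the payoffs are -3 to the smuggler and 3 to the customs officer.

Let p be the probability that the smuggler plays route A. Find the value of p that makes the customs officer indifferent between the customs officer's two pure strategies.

Set the customs officer's expected payoff from patrol A equal to that from patrol B:
  the customs officer's expected payoff from patrol A: p·7 + (1−p)·2 = 5p + 2
  the customs officer's expected payoff from patrol B: p·(-4) + (1−p)·3 = -7p + 3
  5p + 2 = -7p + 3  ⇒  12p = 1  ⇒  p = 1/12.

p = 1/12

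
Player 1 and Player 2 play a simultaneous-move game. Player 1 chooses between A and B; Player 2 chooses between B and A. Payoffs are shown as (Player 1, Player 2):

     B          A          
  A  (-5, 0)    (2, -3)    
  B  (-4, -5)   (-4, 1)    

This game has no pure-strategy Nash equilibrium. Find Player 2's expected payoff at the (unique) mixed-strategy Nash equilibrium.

-5/3

For Player 2 to be willing to mix, Player 2 must be indifferent between B and A, which pins down Player 1's mix.
  Player 2's expected payoff from B: p·0 + (1−p)·(-5) = 5p - 5
  Player 2's expected payoff from A: p·(-3) + (1−p)·1 = -4p + 1
  5p - 5 = -4p + 1  ⇒  9p = 6  ⇒  p = 2/3.
At equilibrium Player 2 is indifferent across columns, so Player 2's payoff equals the payoff from B: (2/3)·0 + (1/3)·(-5) = -5/3.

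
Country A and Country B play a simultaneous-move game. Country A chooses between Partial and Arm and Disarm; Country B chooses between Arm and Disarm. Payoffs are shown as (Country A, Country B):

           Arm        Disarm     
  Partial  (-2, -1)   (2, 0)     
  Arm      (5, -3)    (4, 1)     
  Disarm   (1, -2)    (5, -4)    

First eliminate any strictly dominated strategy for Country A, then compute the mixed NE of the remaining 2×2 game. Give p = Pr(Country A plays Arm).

Country A's strategy Partial is strictly dominated by Disarm: 1 > -2 and 5 > 2. Eliminate Partial.
Set Country B's expected payoff from Arm equal to that from Disarm:
  Country B's payoff to Arm: p·(-3) + (1−p)·(-2) = -p - 2
  Country B's payoff to Disarm: p·1 + (1−p)·(-4) = 5p - 4
  -p - 2 = 5p - 4  ⇒  -6p = -2  ⇒  p = 1/3.

p = 1/3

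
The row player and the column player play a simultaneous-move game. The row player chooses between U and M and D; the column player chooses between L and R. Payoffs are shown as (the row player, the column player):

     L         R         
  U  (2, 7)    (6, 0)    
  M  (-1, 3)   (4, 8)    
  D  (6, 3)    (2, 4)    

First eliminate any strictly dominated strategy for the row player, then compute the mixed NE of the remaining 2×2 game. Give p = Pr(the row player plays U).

p = 1/8

The row player's strategy M is strictly dominated by U: 2 > -1 and 6 > 4. Eliminate M.
In a mixed equilibrium the column player is indifferent between L and R; this condition fixes p.
  the column player's payoff from L: p·7 + (1−p)·3 = 4p + 3
  the column player's payoff from R: p·0 + (1−p)·4 = -4p + 4
  4p + 3 = -4p + 4  ⇒  8p = 1  ⇒  p = 1/8.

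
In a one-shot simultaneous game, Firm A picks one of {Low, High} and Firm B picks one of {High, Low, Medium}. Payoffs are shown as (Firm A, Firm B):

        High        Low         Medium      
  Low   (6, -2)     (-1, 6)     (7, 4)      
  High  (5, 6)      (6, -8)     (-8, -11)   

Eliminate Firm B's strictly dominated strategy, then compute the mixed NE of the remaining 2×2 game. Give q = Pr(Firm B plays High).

Firm B's strategy Medium is strictly dominated by Low: 6 > 4 and -8 > -11. Eliminate Medium.
Set Firm A's expected payoff from Low equal to that from High:
  Firm A's payoff from Low: q·6 + (1−q)·(-1) = 7q - 1
  Firm A's payoff from High: q·5 + (1−q)·6 = -q + 6
  7q - 1 = -q + 6  ⇒  8q = 7  ⇒  q = 7/8.

q = 7/8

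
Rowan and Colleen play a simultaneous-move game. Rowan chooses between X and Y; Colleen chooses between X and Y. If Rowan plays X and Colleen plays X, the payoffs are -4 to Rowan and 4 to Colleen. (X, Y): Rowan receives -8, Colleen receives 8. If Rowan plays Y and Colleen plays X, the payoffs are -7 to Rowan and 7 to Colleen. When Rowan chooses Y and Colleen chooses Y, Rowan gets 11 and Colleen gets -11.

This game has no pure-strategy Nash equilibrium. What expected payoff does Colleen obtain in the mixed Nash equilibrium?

Set Colleen's expected payoff from X equal to that from Y:
  Colleen's expected payoff from X: p·4 + (1−p)·7 = -3p + 7
  Colleen's expected payoff from Y: p·8 + (1−p)·(-11) = 19p - 11
  -3p + 7 = 19p - 11  ⇒  -22p = -18  ⇒  p = 9/11.
At equilibrium Colleen is indifferent across columns, so Colleen's payoff equals the payoff from X: (9/11)·4 + (2/11)·7 = 50/11.

50/11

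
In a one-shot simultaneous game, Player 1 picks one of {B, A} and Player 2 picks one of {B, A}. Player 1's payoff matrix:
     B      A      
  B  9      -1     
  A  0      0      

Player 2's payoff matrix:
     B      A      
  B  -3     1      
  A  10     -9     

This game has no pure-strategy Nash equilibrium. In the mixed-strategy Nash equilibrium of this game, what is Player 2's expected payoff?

-17/23

Set Player 2's expected payoff from B equal to that from A:
  Player 2's expected payoff from B: p·(-3) + (1−p)·10 = -13p + 10
  Player 2's expected payoff from A: p·1 + (1−p)·(-9) = 10p - 9
  -13p + 10 = 10p - 9  ⇒  -23p = -19  ⇒  p = 19/23.
At equilibrium Player 2 is indifferent across columns, so Player 2's payoff equals the payoff from B: (19/23)·(-3) + (4/23)·10 = -17/23.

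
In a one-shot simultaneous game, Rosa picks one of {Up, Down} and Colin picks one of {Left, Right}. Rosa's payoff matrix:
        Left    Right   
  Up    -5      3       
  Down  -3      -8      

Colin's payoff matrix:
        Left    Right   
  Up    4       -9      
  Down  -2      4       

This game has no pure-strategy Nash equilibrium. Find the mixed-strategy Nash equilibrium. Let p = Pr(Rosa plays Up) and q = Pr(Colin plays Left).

In a mixed equilibrium Colin is indifferent between Left and Right; this condition fixes p.
  Colin's expected payoff from Left: p·4 + (1−p)·(-2) = 6p - 2
  Colin's expected payoff from Right: p·(-9) + (1−p)·4 = -13p + 4
  6p - 2 = -13p + 4  ⇒  19p = 6  ⇒  p = 6/19.
Colin's mix must leave Rosa indifferent between Up and Down.
  Rosa's expected payoff from Up: q·(-5) + (1−q)·3 = -8q + 3
  Rosa's expected payoff from Down: q·(-3) + (1−q)·(-8) = 5q - 8
  -8q + 3 = 5q - 8  ⇒  -13q = -11  ⇒  q = 11/13.

p = 6/19, q = 11/13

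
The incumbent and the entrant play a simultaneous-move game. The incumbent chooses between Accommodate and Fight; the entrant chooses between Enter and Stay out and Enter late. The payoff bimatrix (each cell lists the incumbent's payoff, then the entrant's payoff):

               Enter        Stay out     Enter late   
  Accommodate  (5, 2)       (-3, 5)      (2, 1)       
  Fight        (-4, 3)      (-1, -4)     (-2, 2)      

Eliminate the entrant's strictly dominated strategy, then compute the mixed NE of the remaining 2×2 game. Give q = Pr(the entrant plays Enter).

The entrant's strategy Enter late is strictly dominated by Enter: 2 > 1 and 3 > 2. Eliminate Enter late.
The incumbent's indifference between Accommodate and Fight determines the entrant's mixing probability q:
  the incumbent's payoff from Accommodate: q·5 + (1−q)·(-3) = 8q - 3
  the incumbent's payoff from Fight: q·(-4) + (1−q)·(-1) = -3q - 1
  8q - 3 = -3q - 1  ⇒  11q = 2  ⇒  q = 2/11.

q = 2/11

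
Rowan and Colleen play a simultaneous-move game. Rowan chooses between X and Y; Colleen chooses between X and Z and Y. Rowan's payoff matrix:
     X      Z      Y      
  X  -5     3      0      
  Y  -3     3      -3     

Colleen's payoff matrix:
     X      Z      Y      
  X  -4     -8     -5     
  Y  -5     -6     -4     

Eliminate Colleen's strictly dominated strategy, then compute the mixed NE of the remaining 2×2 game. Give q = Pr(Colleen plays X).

Colleen's strategy Z is strictly dominated by Y: -5 > -8 and -4 > -6. Eliminate Z.
In a mixed equilibrium Rowan is indifferent between X and Y; this condition fixes q.
  Rowan's expected payoff from X: q·(-5) + (1−q)·0 = -5q
  Rowan's expected payoff from Y: q·(-3) + (1−q)·(-3) = -3
  -5q = -3  ⇒  -5q = -3  ⇒  q = 3/5.

q = 3/5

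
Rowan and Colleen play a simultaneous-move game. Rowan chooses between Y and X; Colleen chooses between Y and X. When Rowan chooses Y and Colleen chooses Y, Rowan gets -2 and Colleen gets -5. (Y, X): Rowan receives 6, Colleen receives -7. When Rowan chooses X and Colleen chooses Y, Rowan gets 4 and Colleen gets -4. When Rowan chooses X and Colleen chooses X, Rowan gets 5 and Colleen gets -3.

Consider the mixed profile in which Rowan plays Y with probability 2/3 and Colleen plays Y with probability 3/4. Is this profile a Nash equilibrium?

No

Given Rowan's mix p = 2/3, Colleen's payoff from Y is -14/3 but from X is -17/3. Colleen strictly prefers Y, so Colleen would not mix.
So the proposed profile is not a Nash equilibrium.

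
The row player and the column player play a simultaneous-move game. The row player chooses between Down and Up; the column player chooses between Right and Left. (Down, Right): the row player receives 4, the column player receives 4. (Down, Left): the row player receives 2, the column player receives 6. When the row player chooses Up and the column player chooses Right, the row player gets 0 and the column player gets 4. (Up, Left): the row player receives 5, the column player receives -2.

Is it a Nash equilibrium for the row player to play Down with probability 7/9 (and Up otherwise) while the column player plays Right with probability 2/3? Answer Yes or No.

No

Given the row player's mix p = 7/9, the column player's payoff from Right is 4 but from Left is 38/9. The column player strictly prefers Left, so the column player would not mix.
So the proposed profile is not a Nash equilibrium.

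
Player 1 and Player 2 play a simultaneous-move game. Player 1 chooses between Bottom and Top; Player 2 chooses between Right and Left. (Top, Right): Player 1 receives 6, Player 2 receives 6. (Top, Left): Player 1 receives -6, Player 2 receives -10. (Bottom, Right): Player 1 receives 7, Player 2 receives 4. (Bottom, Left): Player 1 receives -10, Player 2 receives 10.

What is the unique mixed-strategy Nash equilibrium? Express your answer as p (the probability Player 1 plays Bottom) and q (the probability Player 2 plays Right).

Player 1's mix must leave Player 2 indifferent between Right and Left.
  Player 2's payoff from Right: p·4 + (1−p)·6 = -2p + 6
  Player 2's payoff from Left: p·10 + (1−p)·(-10) = 20p - 10
  -2p + 6 = 20p - 10  ⇒  -22p = -16  ⇒  p = 8/11.
In a mixed equilibrium Player 1 is indifferent between Bottom and Top; this condition fixes q.
  Player 1's payoff to Bottom: q·7 + (1−q)·(-10) = 17q - 10
  Player 1's payoff to Top: q·6 + (1−q)·(-6) = 12q - 6
  17q - 10 = 12q - 6  ⇒  5q = 4  ⇒  q = 4/5.

p = 8/11, q = 4/5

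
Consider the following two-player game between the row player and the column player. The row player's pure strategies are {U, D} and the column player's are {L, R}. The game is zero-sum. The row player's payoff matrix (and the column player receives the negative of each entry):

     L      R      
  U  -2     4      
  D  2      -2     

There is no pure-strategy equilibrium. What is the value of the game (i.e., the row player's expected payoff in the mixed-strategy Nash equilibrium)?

v = 2/5

The column player's mix must leave the row player indifferent between U and D.
  the row player's expected payoff from U: q·(-2) + (1−q)·4 = -6q + 4
  the row player's expected payoff from D: q·2 + (1−q)·(-2) = 4q - 2
  -6q + 4 = 4q - 2  ⇒  -10q = -6  ⇒  q = 3/5.
The value is the row player's expected payoff against this mix (using U): (3/5)·(-2) + (2/5)·4 = 2/5.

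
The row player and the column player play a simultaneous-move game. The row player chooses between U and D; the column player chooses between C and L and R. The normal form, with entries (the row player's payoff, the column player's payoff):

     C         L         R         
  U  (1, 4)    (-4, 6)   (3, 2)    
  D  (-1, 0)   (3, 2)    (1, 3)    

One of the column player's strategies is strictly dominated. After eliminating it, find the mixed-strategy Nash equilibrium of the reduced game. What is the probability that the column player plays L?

q = 2/9

The column player's strategy C is strictly dominated by L: 6 > 4 and 2 > 0. Eliminate C.
Set the row player's expected payoff from U equal to that from D:
  the row player's payoff to U: q·(-4) + (1−q)·3 = -7q + 3
  the row player's payoff to D: q·3 + (1−q)·1 = 2q + 1
  -7q + 3 = 2q + 1  ⇒  -9q = -2  ⇒  q = 2/9.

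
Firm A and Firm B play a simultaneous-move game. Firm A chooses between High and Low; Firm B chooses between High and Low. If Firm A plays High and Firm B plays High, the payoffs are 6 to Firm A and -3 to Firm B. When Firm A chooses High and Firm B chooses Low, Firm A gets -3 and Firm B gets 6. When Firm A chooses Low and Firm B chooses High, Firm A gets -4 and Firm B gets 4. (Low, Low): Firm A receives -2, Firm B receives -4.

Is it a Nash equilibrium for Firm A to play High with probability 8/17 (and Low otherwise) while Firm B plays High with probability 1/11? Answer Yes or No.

Check Firm B's indifference given Firm A's mix p = 8/17:
  payoff from High = 12/17; payoff from Low = 12/17 — equal.
Check Firm A's indifference given Firm B's mix q = 1/11:
  payoff from High = -24/11; payoff from Low = -24/11 — equal.
Both players are indifferent, so neither can profitably deviate.

Yes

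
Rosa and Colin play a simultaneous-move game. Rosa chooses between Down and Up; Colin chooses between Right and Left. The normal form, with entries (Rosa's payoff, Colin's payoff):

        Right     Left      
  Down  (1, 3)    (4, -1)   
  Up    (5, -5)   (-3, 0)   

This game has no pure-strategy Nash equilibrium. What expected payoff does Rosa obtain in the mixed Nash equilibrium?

Rosa's indifference between Down and Up determines Colin's mixing probability q:
  Rosa's payoff to Down: q·1 + (1−q)·4 = -3q + 4
  Rosa's payoff to Up: q·5 + (1−q)·(-3) = 8q - 3
  -3q + 4 = 8q - 3  ⇒  -11q = -7  ⇒  q = 7/11.
At equilibrium Rosa is indifferent across rows, so Rosa's payoff equals the payoff from Down: (7/11)·1 + (4/11)·4 = 23/11.

23/11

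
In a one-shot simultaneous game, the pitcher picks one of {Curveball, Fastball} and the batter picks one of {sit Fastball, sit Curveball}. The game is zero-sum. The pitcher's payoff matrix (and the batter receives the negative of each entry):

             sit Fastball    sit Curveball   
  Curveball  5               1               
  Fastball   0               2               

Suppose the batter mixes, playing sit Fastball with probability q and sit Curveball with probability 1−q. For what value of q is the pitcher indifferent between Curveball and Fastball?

q = 1/6

Set the pitcher's expected payoff from Curveball equal to that from Fastball:
  the pitcher's payoff from Curveball: q·5 + (1−q)·1 = 4q + 1
  the pitcher's payoff from Fastball: q·0 + (1−q)·2 = -2q + 2
  4q + 1 = -2q + 2  ⇒  6q = 1  ⇒  q = 1/6.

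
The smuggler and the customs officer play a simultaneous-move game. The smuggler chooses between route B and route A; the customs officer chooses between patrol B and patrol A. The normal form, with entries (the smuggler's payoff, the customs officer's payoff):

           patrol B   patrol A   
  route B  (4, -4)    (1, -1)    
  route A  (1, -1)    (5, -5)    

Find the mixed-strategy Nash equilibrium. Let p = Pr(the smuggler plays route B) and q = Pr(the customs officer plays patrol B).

Set the customs officer's expected payoff from patrol B equal to that from patrol A:
  the customs officer's payoff from patrol B: p·(-4) + (1−p)·(-1) = -3p - 1
  the customs officer's payoff from patrol A: p·(-1) + (1−p)·(-5) = 4p - 5
  -3p - 1 = 4p - 5  ⇒  -7p = -4  ⇒  p = 4/7.
The smuggler's indifference between route B and route A determines the customs officer's mixing probability q:
  the smuggler's payoff to route B: q·4 + (1−q)·1 = 3q + 1
  the smuggler's payoff to route A: q·1 + (1−q)·5 = -4q + 5
  3q + 1 = -4q + 5  ⇒  7q = 4  ⇒  q = 4/7.

p = 4/7, q = 4/7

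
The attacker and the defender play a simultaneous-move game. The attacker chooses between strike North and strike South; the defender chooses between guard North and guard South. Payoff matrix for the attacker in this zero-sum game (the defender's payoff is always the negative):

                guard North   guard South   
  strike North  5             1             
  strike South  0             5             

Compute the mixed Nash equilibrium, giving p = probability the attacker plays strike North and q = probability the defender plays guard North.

Set the defender's expected payoff from guard North equal to that from guard South:
  the defender's expected payoff from guard North: p·(-5) + (1−p)·0 = -5p
  the defender's expected payoff from guard South: p·(-1) + (1−p)·(-5) = 4p - 5
  -5p = 4p - 5  ⇒  -9p = -5  ⇒  p = 5/9.
The defender's mix must leave the attacker indifferent between strike North and strike South.
  the attacker's payoff from strike North: q·5 + (1−q)·1 = 4q + 1
  the attacker's payoff from strike South: q·0 + (1−q)·5 = -5q + 5
  4q + 1 = -5q + 5  ⇒  9q = 4  ⇒  q = 4/9.

p = 5/9, q = 4/9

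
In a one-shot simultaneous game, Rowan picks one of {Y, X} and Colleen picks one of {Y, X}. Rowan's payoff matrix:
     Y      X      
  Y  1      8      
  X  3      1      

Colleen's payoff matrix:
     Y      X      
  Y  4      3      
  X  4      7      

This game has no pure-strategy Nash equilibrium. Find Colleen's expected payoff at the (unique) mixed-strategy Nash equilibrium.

For Colleen to be willing to mix, Colleen must be indifferent between Y and X, which pins down Rowan's mix.
  Colleen's payoff from Y: p·4 + (1−p)·4 = 4
  Colleen's payoff from X: p·3 + (1−p)·7 = -4p + 7
  4 = -4p + 7  ⇒  4p = 3  ⇒  p = 3/4.
At equilibrium Colleen is indifferent across columns, so Colleen's payoff equals the payoff from Y: (3/4)·4 + (1/4)·4 = 4.

4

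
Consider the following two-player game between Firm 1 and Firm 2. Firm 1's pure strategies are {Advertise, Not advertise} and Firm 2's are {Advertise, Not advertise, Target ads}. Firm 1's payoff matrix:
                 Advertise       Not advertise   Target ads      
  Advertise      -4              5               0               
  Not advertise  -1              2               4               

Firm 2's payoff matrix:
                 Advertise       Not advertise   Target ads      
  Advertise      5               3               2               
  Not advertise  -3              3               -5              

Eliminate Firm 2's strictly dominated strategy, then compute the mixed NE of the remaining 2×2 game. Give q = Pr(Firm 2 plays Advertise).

q = 1/2

Firm 2's strategy Target ads is strictly dominated by Advertise: 5 > 2 and -3 > -5. Eliminate Target ads.
Set Firm 1's expected payoff from Advertise equal to that from Not advertise:
  Firm 1's expected payoff from Advertise: q·(-4) + (1−q)·5 = -9q + 5
  Firm 1's expected payoff from Not advertise: q·(-1) + (1−q)·2 = -3q + 2
  -9q + 5 = -3q + 2  ⇒  -6q = -3  ⇒  q = 1/2.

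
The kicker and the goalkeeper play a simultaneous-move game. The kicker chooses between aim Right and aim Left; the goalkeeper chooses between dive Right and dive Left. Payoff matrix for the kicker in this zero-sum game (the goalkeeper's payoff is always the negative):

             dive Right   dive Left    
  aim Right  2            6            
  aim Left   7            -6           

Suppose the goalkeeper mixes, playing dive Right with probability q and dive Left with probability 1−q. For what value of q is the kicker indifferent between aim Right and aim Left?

The kicker's indifference between aim Right and aim Left determines the goalkeeper's mixing probability q:
  the kicker's payoff to aim Right: q·2 + (1−q)·6 = -4q + 6
  the kicker's payoff to aim Left: q·7 + (1−q)·(-6) = 13q - 6
  -4q + 6 = 13q - 6  ⇒  -17q = -12  ⇒  q = 12/17.

q = 12/17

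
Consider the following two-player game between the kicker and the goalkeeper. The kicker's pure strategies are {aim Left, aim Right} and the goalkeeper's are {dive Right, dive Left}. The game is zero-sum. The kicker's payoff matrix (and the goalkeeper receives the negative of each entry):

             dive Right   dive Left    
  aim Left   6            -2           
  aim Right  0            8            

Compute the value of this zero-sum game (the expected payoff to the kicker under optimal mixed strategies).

In a mixed equilibrium the kicker is indifferent between aim Left and aim Right; this condition fixes q.
  the kicker's payoff to aim Left: q·6 + (1−q)·(-2) = 8q - 2
  the kicker's payoff to aim Right: q·0 + (1−q)·8 = -8q + 8
  8q - 2 = -8q + 8  ⇒  16q = 10  ⇒  q = 5/8.
The value is the kicker's expected payoff against this mix (using aim Left): (5/8)·6 + (3/8)·(-2) = 3.

v = 3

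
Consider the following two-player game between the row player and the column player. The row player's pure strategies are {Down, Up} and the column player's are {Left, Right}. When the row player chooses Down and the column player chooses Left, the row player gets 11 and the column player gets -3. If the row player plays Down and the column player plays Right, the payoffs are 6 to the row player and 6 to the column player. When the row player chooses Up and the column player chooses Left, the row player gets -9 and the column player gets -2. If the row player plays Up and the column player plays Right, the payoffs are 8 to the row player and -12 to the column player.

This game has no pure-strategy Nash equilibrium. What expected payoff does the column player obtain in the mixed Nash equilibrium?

-48/19

Set the column player's expected payoff from Left equal to that from Right:
  the column player's expected payoff from Left: p·(-3) + (1−p)·(-2) = -p - 2
  the column player's expected payoff from Right: p·6 + (1−p)·(-12) = 18p - 12
  -p - 2 = 18p - 12  ⇒  -19p = -10  ⇒  p = 10/19.
At equilibrium the column player is indifferent across columns, so the column player's payoff equals the payoff from Left: (10/19)·(-3) + (9/19)·(-2) = -48/19.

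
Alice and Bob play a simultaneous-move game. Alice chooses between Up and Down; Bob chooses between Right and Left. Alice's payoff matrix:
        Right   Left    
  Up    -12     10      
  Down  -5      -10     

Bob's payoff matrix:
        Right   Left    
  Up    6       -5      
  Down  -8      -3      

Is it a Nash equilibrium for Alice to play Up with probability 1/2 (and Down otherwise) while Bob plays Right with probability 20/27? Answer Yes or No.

Given Alice's mix p = 1/2, Bob's payoff from Right is -1 but from Left is -4. Bob strictly prefers Right, so Bob would not mix.
So the proposed profile is not a Nash equilibrium.

No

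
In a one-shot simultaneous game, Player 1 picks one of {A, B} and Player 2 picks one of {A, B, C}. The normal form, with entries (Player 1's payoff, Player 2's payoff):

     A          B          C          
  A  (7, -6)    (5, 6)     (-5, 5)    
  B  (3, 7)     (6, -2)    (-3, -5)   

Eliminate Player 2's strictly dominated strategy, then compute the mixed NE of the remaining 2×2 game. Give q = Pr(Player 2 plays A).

q = 1/5

Player 2's strategy C is strictly dominated by B: 6 > 5 and -2 > -5. Eliminate C.
In a mixed equilibrium Player 1 is indifferent between A and B; this condition fixes q.
  Player 1's payoff from A: q·7 + (1−q)·5 = 2q + 5
  Player 1's payoff from B: q·3 + (1−q)·6 = -3q + 6
  2q + 5 = -3q + 6  ⇒  5q = 1  ⇒  q = 1/5.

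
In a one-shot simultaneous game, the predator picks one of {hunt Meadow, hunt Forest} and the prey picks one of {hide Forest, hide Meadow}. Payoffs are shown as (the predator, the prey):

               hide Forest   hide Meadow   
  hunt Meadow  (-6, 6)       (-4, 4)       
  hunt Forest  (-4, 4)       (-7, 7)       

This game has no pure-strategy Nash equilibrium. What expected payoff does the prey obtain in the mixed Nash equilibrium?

For the prey to be willing to mix, the prey must be indifferent between hide Forest and hide Meadow, which pins down the predator's mix.
  the prey's expected payoff from hide Forest: p·6 + (1−p)·4 = 2p + 4
  the prey's expected payoff from hide Meadow: p·4 + (1−p)·7 = -3p + 7
  2p + 4 = -3p + 7  ⇒  5p = 3  ⇒  p = 3/5.
At equilibrium the prey is indifferent across columns, so the prey's payoff equals the payoff from hide Forest: (3/5)·6 + (2/5)·4 = 26/5.

26/5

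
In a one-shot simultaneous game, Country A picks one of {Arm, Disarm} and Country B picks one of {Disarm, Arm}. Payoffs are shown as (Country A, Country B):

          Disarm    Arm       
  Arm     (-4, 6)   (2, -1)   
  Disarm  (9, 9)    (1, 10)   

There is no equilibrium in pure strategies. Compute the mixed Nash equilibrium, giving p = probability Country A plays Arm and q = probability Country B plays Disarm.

Set Country B's expected payoff from Disarm equal to that from Arm:
  Country B's expected payoff from Disarm: p·6 + (1−p)·9 = -3p + 9
  Country B's expected payoff from Arm: p·(-1) + (1−p)·10 = -11p + 10
  -3p + 9 = -11p + 10  ⇒  8p = 1  ⇒  p = 1/8.
Country A's indifference between Arm and Disarm determines Country B's mixing probability q:
  Country A's payoff to Arm: q·(-4) + (1−q)·2 = -6q + 2
  Country A's payoff to Disarm: q·9 + (1−q)·1 = 8q + 1
  -6q + 2 = 8q + 1  ⇒  -14q = -1  ⇒  q = 1/14.

p = 1/8, q = 1/14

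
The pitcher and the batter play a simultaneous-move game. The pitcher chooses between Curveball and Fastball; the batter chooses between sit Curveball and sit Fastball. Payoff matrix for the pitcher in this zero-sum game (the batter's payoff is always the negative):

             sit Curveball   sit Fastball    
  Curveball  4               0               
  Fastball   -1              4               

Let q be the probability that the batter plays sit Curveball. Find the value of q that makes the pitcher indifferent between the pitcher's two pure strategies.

q = 4/9

The pitcher's indifference between Curveball and Fastball determines the batter's mixing probability q:
  the pitcher's payoff from Curveball: q·4 + (1−q)·0 = 4q
  the pitcher's payoff from Fastball: q·(-1) + (1−q)·4 = -5q + 4
  4q = -5q + 4  ⇒  9q = 4  ⇒  q = 4/9.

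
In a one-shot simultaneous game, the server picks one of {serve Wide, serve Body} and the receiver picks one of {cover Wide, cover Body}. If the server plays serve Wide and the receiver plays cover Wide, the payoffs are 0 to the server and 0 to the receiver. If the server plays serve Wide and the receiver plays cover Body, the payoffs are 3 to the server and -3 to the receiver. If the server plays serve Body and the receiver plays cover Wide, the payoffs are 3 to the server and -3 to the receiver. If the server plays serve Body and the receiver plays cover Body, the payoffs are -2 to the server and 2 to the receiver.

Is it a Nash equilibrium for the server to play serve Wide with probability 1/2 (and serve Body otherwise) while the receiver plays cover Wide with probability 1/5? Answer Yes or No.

Given the server's mix p = 1/2, the receiver's payoff from cover Wide is -3/2 but from cover Body is -1/2. The receiver strictly prefers cover Body, so the receiver would not mix.
So the proposed profile is not a Nash equilibrium.

No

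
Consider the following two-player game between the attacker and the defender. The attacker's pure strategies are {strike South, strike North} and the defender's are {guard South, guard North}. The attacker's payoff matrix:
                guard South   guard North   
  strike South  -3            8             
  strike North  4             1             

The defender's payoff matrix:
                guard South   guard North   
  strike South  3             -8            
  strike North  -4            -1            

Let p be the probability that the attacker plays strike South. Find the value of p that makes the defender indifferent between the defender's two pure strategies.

p = 3/14

Set the defender's expected payoff from guard South equal to that from guard North:
  the defender's expected payoff from guard South: p·3 + (1−p)·(-4) = 7p - 4
  the defender's expected payoff from guard North: p·(-8) + (1−p)·(-1) = -7p - 1
  7p - 4 = -7p - 1  ⇒  14p = 3  ⇒  p = 3/14.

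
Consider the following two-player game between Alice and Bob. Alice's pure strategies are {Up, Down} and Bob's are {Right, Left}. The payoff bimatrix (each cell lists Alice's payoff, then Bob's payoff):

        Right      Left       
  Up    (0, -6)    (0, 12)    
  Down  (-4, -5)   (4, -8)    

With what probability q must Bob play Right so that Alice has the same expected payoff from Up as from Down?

q = 1/2

In a mixed equilibrium Alice is indifferent between Up and Down; this condition fixes q.
  Alice's payoff from Up: q·0 + (1−q)·0 = 0
  Alice's payoff from Down: q·(-4) + (1−q)·4 = -8q + 4
  0 = -8q + 4  ⇒  8q = 4  ⇒  q = 1/2.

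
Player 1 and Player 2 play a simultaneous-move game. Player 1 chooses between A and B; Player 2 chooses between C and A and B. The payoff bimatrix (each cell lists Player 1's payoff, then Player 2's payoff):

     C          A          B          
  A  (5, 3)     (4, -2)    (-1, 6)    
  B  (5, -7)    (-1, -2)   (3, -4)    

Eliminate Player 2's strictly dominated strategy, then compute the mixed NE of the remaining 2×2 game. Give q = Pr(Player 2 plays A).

Player 2's strategy C is strictly dominated by B: 6 > 3 and -4 > -7. Eliminate C.
Player 2's mix must leave Player 1 indifferent between A and B.
  Player 1's payoff to A: q·4 + (1−q)·(-1) = 5q - 1
  Player 1's payoff to B: q·(-1) + (1−q)·3 = -4q + 3
  5q - 1 = -4q + 3  ⇒  9q = 4  ⇒  q = 4/9.

q = 4/9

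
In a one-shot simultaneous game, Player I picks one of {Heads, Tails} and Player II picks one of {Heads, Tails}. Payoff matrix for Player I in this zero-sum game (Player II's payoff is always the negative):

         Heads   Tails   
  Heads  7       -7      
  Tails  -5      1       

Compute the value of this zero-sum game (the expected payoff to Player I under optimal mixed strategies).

v = -7/5

For Player I to be willing to mix, Player I must be indifferent between Heads and Tails, which pins down Player II's mix.
  Player I's expected payoff from Heads: q·7 + (1−q)·(-7) = 14q - 7
  Player I's expected payoff from Tails: q·(-5) + (1−q)·1 = -6q + 1
  14q - 7 = -6q + 1  ⇒  20q = 8  ⇒  q = 2/5.
The value is Player I's expected payoff against this mix (using Heads): (2/5)·7 + (3/5)·(-7) = -7/5.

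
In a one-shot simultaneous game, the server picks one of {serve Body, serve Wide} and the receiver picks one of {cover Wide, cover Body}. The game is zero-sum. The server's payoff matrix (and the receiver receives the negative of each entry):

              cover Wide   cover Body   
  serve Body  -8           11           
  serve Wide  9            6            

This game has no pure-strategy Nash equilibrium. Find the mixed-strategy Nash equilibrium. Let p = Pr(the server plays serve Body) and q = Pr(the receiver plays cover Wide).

p = 3/22, q = 5/22

For the receiver to be willing to mix, the receiver must be indifferent between cover Wide and cover Body, which pins down the server's mix.
  the receiver's payoff to cover Wide: p·8 + (1−p)·(-9) = 17p - 9
  the receiver's payoff to cover Body: p·(-11) + (1−p)·(-6) = -5p - 6
  17p - 9 = -5p - 6  ⇒  22p = 3  ⇒  p = 3/22.
The server's indifference between serve Body and serve Wide determines the receiver's mixing probability q:
  the server's payoff from serve Body: q·(-8) + (1−q)·11 = -19q + 11
  the server's payoff from serve Wide: q·9 + (1−q)·6 = 3q + 6
  -19q + 11 = 3q + 6  ⇒  -22q = -5  ⇒  q = 5/22.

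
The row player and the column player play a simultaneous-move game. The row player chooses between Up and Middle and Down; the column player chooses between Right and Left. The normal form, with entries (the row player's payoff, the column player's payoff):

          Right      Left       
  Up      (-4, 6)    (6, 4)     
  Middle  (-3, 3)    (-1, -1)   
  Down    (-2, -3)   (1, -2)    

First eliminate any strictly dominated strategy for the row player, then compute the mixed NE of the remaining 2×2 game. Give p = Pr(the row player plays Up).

p = 1/3

The row player's strategy Middle is strictly dominated by Down: -2 > -3 and 1 > -1. Eliminate Middle.
For the column player to be willing to mix, the column player must be indifferent between Right and Left, which pins down the row player's mix.
  the column player's payoff from Right: p·6 + (1−p)·(-3) = 9p - 3
  the column player's payoff from Left: p·4 + (1−p)·(-2) = 6p - 2
  9p - 3 = 6p - 2  ⇒  3p = 1  ⇒  p = 1/3.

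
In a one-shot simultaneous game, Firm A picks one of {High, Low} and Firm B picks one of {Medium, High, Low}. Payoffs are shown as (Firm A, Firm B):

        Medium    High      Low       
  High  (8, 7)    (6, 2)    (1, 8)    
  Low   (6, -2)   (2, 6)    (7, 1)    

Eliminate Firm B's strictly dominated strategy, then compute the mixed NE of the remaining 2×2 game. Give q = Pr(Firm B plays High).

q = 3/5

Firm B's strategy Medium is strictly dominated by Low: 8 > 7 and 1 > -2. Eliminate Medium.
Set Firm A's expected payoff from High equal to that from Low:
  Firm A's payoff to High: q·6 + (1−q)·1 = 5q + 1
  Firm A's payoff to Low: q·2 + (1−q)·7 = -5q + 7
  5q + 1 = -5q + 7  ⇒  10q = 6  ⇒  q = 3/5.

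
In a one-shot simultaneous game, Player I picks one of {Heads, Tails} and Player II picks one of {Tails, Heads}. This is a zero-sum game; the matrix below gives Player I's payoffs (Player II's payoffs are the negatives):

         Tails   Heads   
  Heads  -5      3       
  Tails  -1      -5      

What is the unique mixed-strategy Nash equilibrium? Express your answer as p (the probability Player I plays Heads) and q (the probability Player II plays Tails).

p = 1/3, q = 2/3

For Player II to be willing to mix, Player II must be indifferent between Tails and Heads, which pins down Player I's mix.
  Player II's payoff to Tails: p·5 + (1−p)·1 = 4p + 1
  Player II's payoff to Heads: p·(-3) + (1−p)·5 = -8p + 5
  4p + 1 = -8p + 5  ⇒  12p = 4  ⇒  p = 1/3.
For Player I to be willing to mix, Player I must be indifferent between Heads and Tails, which pins down Player II's mix.
  Player I's payoff from Heads: q·(-5) + (1−q)·3 = -8q + 3
  Player I's payoff from Tails: q·(-1) + (1−q)·(-5) = 4q - 5
  -8q + 3 = 4q - 5  ⇒  -12q = -8  ⇒  q = 2/3.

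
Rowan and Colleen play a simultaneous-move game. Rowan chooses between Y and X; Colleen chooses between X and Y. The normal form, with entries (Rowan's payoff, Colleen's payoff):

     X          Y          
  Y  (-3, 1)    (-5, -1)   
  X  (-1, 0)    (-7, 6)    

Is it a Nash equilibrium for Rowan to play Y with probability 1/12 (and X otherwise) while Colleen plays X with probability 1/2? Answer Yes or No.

No

Given Rowan's mix p = 1/12, Colleen's payoff from X is 1/12 but from Y is 65/12. Colleen strictly prefers Y, so Colleen would not mix.
So the proposed profile is not a Nash equilibrium.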